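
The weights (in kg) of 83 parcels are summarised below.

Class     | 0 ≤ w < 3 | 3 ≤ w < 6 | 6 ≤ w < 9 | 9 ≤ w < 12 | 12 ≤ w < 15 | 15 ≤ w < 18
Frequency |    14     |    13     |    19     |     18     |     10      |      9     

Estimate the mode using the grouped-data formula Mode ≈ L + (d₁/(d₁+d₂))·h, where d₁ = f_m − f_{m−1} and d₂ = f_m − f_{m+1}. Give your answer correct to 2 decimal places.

Modal class: 6 ≤ w < 9 (highest frequency 19).
d₁ = 19 − 13 = 6, d₂ = 19 − 18 = 1
Mode ≈ 6 + (6/(6+1)) × 3 = 6 + 2.5714 = 8.5714

8.57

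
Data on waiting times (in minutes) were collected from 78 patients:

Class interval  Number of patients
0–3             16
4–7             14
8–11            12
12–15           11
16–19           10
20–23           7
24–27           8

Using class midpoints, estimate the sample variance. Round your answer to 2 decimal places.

Midpoints: 1.5, 5.5, 9.5, 13.5, 17.5, 21.5, 25.5
n = 78, Σfm = 893, mean = 11.4487
Σfm² = 15047.5
Σf(m − x̄)² = Σfm² − (Σfm)²/n = 15047.5 − 893²/78 = 4823.7949
Sample variance = 4823.7949 / 77 = 62.6467

62.65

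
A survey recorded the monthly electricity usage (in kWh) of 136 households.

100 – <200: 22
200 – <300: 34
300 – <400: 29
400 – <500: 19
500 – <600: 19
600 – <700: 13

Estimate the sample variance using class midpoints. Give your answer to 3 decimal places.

24564.270

Midpoints: 150, 250, 350, 450, 550, 650
n = 136, Σfm = 49400, mean = 363.2353
Σfm² = 21260000
Σf(m − x̄)² = Σfm² − (Σfm)²/n = 21260000 − 49400²/136 = 3316176.4706
Sample variance = 3316176.4706 / 135 = 24564.2702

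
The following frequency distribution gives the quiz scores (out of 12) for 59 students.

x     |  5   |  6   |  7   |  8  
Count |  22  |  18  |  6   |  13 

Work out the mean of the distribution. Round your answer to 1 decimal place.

Values: 5, 6, 7, 8
Σfx = 22×5 + 18×6 + 6×7 + 13×8 = 364
n = Σf = 59
Mean = 364 / 59 = 6.1695

6.2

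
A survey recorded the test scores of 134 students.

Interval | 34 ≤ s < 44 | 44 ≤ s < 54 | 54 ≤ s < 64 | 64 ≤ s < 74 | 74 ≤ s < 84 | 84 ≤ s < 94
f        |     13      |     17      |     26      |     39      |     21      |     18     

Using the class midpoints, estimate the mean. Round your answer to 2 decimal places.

Midpoints: 39, 49, 59, 69, 79, 89
Σfm = 13×39 + 17×49 + 26×59 + 39×69 + 21×79 + 18×89 = 8826
n = Σf = 134
Mean = 8826 / 134 = 65.8657

65.87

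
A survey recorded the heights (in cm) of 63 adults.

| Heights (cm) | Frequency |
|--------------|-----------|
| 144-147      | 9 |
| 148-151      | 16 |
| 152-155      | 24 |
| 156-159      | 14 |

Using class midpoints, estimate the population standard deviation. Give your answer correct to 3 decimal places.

Midpoints: 145.5, 149.5, 153.5, 157.5
n = 63, Σfm = 9590.5, mean = 152.2302
Σfm² = 1460917.75
Σf(m − x̄)² = Σfm² − (Σfm)²/n = 1460917.75 − 9590.5²/63 = 954.4127
Population variance = 954.4127 / 63 = 15.1494
Standard deviation = √15.1494 = 3.8922

3.892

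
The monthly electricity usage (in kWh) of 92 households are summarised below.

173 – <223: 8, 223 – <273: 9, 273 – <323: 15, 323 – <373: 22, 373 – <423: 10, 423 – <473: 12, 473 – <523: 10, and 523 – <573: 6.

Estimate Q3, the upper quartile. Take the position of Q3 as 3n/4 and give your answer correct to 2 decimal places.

443.83

Cumulative frequencies: 8, 17, 32, 54, 64, 76, 86, 92
n = 92; position = 3n/4 = 69.
This falls in the class 423 – <473: L = 423, F = 64, f = 12, h = 50.
Upper quartile ≈ 423 + ((69 − 64) / 12) × 50 = 443.8333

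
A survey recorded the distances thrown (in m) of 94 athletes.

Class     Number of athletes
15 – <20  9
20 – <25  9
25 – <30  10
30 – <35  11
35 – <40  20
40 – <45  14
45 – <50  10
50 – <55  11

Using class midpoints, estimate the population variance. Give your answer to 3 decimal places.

112.033

Midpoints: 17.5, 22.5, 27.5, 32.5, 37.5, 42.5, 47.5, 52.5
n = 94, Σfm = 3390, mean = 36.0638
Σfm² = 132787.5
Σf(m − x̄)² = Σfm² − (Σfm)²/n = 132787.5 − 3390²/94 = 10531.1170
Population variance = 10531.1170 / 94 = 112.0332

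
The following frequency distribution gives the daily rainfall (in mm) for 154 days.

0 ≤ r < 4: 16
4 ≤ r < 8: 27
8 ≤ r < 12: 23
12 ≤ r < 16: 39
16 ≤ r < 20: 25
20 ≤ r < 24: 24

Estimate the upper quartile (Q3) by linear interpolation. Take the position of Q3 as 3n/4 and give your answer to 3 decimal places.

17.680

Cumulative frequencies: 16, 43, 66, 105, 130, 154
n = 154; position = 3n/4 = 115.5.
This falls in the class 16 ≤ r < 20: L = 16, F = 105, f = 25, h = 4.
Upper quartile ≈ 16 + ((115.5 − 105) / 25) × 4 = 17.6800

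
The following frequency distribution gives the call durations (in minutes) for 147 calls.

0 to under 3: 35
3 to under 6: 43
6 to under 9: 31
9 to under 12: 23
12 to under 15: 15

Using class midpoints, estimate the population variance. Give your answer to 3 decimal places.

14.786

Midpoints: 1.5, 4.5, 7.5, 10.5, 13.5
n = 147, Σfm = 922.5, mean = 6.2755
Σfm² = 7962.75
Σf(m − x̄)² = Σfm² − (Σfm)²/n = 7962.75 − 922.5²/147 = 2173.5918
Population variance = 2173.5918 / 147 = 14.7863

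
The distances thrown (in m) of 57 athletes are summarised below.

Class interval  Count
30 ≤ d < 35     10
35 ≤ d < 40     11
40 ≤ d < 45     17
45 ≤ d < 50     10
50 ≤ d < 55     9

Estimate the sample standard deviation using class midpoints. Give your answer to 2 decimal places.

6.58

Midpoints: 32.5, 37.5, 42.5, 47.5, 52.5
n = 57, Σfm = 2407.5, mean = 42.2368
Σfm² = 104106.25
Σf(m − x̄)² = Σfm² − (Σfm)²/n = 104106.25 − 2407.5²/57 = 2421.0526
Sample variance = 2421.0526 / 56 = 43.2331
Standard deviation = √43.2331 = 6.5752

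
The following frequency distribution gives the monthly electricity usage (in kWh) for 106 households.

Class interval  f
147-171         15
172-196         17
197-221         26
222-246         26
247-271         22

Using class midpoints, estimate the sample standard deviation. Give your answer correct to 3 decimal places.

Midpoints: 159, 184, 209, 234, 259
n = 106, Σfm = 22729, mean = 214.4245
Σfm² = 4989911
Σf(m − x̄)² = Σfm² − (Σfm)²/n = 4989911 − 22729²/106 = 116255.8962
Sample variance = 116255.8962 / 105 = 1107.1990
Standard deviation = √1107.1990 = 33.2746

33.275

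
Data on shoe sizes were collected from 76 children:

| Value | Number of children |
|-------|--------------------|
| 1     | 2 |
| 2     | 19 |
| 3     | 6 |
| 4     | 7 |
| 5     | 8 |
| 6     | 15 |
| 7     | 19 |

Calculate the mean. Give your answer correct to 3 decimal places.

4.592

Values: 1, 2, 3, 4, 5, 6, 7
Σfx = 2×1 + 19×2 + 6×3 + 7×4 + 8×5 + 15×6 + 19×7 = 349
n = Σf = 76
Mean = 349 / 76 = 4.5921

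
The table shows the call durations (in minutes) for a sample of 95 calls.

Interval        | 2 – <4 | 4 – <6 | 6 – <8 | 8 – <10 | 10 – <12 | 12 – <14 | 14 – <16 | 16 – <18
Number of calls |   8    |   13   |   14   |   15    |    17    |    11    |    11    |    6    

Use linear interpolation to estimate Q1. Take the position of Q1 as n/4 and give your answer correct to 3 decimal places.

Cumulative frequencies: 8, 21, 35, 50, 67, 78, 89, 95
n = 95; position = n/4 = 23.75.
This falls in the class 6 – <8: L = 6, F = 21, f = 14, h = 2.
Lower quartile ≈ 6 + ((23.75 − 21) / 14) × 2 = 6.3929

6.393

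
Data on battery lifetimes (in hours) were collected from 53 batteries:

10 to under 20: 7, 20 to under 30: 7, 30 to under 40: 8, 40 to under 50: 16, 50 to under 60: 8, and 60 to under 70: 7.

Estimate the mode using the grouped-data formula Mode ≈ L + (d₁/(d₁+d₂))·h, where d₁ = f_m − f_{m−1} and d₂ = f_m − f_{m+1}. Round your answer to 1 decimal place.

45.0

Modal class: 40 to under 50 (highest frequency 16).
d₁ = 16 − 8 = 8, d₂ = 16 − 8 = 8
Mode ≈ 40 + (8/(8+8)) × 10 = 40 + 5.0000 = 45.0000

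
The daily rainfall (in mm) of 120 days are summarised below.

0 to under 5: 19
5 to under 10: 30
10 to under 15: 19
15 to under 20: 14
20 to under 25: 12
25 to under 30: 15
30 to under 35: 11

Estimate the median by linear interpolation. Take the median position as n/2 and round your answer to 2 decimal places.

12.89

Cumulative frequencies: 19, 49, 68, 82, 94, 109, 120
n = 120; position = n/2 = 60.
This falls in the class 10 to under 15: L = 10, F = 49, f = 19, h = 5.
Median ≈ 10 + ((60 − 49) / 19) × 5 = 12.8947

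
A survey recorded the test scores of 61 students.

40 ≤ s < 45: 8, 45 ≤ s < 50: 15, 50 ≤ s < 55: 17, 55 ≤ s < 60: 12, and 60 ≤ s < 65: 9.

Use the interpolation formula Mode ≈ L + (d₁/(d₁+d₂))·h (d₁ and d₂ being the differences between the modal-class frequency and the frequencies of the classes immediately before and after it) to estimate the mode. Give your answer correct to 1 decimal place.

Modal class: 50 ≤ s < 55 (highest frequency 17).
d₁ = 17 − 15 = 2, d₂ = 17 − 12 = 5
Mode ≈ 50 + (2/(2+5)) × 5 = 50 + 1.4286 = 51.4286

51.4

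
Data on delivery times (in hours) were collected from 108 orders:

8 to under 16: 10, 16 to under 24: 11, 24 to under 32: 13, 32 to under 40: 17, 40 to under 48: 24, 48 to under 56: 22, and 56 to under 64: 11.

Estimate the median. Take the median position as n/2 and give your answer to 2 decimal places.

41.00

Cumulative frequencies: 10, 21, 34, 51, 75, 97, 108
n = 108; position = n/2 = 54.
This falls in the class 40 to under 48: L = 40, F = 51, f = 24, h = 8.
Median ≈ 40 + ((54 − 51) / 24) × 8 = 41.0000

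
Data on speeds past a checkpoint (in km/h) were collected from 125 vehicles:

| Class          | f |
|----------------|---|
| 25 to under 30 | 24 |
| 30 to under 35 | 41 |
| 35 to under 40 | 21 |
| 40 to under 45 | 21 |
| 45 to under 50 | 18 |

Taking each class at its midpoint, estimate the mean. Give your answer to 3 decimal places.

36.220

Midpoints: 27.5, 32.5, 37.5, 42.5, 47.5
Σfm = 24×27.5 + 41×32.5 + 21×37.5 + 21×42.5 + 18×47.5 = 4527.5
n = Σf = 125
Mean = 4527.5 / 125 = 36.2200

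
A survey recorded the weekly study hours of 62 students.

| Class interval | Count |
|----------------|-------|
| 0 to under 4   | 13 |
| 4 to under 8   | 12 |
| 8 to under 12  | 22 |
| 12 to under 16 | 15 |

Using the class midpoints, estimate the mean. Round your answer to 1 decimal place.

Midpoints: 2, 6, 10, 14
Σfm = 13×2 + 12×6 + 22×10 + 15×14 = 528
n = Σf = 62
Mean = 528 / 62 = 8.5161

8.5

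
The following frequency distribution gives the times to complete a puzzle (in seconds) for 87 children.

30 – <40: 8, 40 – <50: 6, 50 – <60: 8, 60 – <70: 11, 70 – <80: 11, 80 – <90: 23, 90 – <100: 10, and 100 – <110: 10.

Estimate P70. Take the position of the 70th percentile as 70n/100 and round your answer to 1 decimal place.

87.3

Cumulative frequencies: 8, 14, 22, 33, 44, 67, 77, 87
n = 87; position = 70n/100 = 60.9.
This falls in the class 80 – <90: L = 80, F = 44, f = 23, h = 10.
70th percentile ≈ 80 + ((60.9 − 44) / 23) × 10 = 87.3478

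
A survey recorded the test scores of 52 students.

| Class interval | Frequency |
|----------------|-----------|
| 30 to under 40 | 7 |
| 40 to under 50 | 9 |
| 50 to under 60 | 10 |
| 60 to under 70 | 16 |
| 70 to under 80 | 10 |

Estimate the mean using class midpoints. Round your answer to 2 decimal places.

Midpoints: 35, 45, 55, 65, 75
Σfm = 7×35 + 9×45 + 10×55 + 16×65 + 10×75 = 2990
n = Σf = 52
Mean = 2990 / 52 = 57.5000

57.50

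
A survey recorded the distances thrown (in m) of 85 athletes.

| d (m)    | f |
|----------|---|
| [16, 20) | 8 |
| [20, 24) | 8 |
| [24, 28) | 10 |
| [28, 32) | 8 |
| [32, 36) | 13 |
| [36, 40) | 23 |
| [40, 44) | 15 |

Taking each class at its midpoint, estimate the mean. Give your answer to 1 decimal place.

Midpoints: 18, 22, 26, 30, 34, 38, 42
Σfm = 8×18 + 8×22 + 10×26 + 8×30 + 13×34 + 23×38 + 15×42 = 2766
n = Σf = 85
Mean = 2766 / 85 = 32.5412

32.5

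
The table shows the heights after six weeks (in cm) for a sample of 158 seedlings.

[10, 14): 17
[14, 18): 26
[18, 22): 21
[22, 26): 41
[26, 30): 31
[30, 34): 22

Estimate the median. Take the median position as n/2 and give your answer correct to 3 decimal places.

Cumulative frequencies: 17, 43, 64, 105, 136, 158
n = 158; position = n/2 = 79.
This falls in the class [22, 26): L = 22, F = 64, f = 41, h = 4.
Median ≈ 22 + ((79 − 64) / 41) × 4 = 23.4634

23.463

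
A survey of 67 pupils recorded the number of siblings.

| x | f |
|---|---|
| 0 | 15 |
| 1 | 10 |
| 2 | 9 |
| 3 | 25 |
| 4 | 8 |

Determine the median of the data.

2

Cumulative frequencies: 15, 25, 34, 59, 67
n = 67, so the median is the value in position (n+1)/2 = 34.
Position 34 falls at value 2.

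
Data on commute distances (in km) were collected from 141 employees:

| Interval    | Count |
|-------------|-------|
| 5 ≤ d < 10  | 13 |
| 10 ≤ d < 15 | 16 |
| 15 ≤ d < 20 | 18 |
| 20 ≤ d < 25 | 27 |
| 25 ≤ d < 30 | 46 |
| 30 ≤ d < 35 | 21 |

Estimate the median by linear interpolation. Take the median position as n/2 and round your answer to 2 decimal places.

24.35

Cumulative frequencies: 13, 29, 47, 74, 120, 141
n = 141; position = n/2 = 70.5.
This falls in the class 20 ≤ d < 25: L = 20, F = 47, f = 27, h = 5.
Median ≈ 20 + ((70.5 − 47) / 27) × 5 = 24.3519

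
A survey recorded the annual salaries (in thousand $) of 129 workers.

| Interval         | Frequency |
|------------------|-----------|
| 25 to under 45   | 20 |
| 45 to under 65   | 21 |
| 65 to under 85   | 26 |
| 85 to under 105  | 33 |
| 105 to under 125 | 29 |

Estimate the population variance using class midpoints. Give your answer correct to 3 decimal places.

Midpoints: 35, 55, 75, 95, 115
n = 129, Σfm = 10275, mean = 79.6512
Σfm² = 915625
Σf(m − x̄)² = Σfm² − (Σfm)²/n = 915625 − 10275²/129 = 97209.3023
Population variance = 97209.3023 / 129 = 753.5605

753.560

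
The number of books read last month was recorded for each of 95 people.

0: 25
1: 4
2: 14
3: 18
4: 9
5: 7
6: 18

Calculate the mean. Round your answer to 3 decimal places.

2.789

Values: 0, 1, 2, 3, 4, 5, 6
Σfx = 25×0 + 4×1 + 14×2 + 18×3 + 9×4 + 7×5 + 18×6 = 265
n = Σf = 95
Mean = 265 / 95 = 2.7895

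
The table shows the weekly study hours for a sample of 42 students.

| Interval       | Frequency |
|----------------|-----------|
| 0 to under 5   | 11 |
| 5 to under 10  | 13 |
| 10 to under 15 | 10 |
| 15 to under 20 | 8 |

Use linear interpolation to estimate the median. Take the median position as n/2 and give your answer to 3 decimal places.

8.846

Cumulative frequencies: 11, 24, 34, 42
n = 42; position = n/2 = 21.
This falls in the class 5 to under 10: L = 5, F = 11, f = 13, h = 5.
Median ≈ 5 + ((21 − 11) / 13) × 5 = 8.8462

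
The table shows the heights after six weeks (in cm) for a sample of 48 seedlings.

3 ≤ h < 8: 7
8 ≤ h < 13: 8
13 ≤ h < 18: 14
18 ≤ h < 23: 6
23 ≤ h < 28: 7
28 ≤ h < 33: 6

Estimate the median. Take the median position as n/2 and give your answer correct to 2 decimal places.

16.21

Cumulative frequencies: 7, 15, 29, 35, 42, 48
n = 48; position = n/2 = 24.
This falls in the class 13 ≤ h < 18: L = 13, F = 15, f = 14, h = 5.
Median ≈ 13 + ((24 − 15) / 14) × 5 = 16.2143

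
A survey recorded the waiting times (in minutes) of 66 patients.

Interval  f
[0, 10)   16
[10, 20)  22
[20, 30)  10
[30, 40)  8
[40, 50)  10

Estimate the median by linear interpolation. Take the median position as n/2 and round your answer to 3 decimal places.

17.727

Cumulative frequencies: 16, 38, 48, 56, 66
n = 66; position = n/2 = 33.
This falls in the class [10, 20): L = 10, F = 16, f = 22, h = 10.
Median ≈ 10 + ((33 − 16) / 22) × 10 = 17.7273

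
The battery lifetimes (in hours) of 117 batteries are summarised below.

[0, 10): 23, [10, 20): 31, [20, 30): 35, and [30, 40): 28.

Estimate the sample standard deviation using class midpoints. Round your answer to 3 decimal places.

10.606

Midpoints: 5, 15, 25, 35
n = 117, Σfm = 2435, mean = 20.8120
Σfm² = 63725
Σf(m − x̄)² = Σfm² − (Σfm)²/n = 63725 − 2435²/117 = 13047.8632
Sample variance = 13047.8632 / 116 = 112.4816
Standard deviation = √112.4816 = 10.6057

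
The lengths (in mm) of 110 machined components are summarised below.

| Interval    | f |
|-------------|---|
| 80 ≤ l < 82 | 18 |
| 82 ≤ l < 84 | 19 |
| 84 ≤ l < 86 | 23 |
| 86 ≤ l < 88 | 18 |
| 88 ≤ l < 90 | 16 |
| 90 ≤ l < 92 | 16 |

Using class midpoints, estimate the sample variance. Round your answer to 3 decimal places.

Midpoints: 81, 83, 85, 87, 89, 91
n = 110, Σfm = 9436, mean = 85.7818
Σfm² = 810638
Σf(m − x̄)² = Σfm² − (Σfm)²/n = 810638 − 9436²/110 = 1200.7636
Sample variance = 1200.7636 / 109 = 11.0162

11.016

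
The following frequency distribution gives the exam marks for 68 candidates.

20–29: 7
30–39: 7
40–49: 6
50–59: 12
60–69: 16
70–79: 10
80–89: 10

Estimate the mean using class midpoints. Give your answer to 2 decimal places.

58.18

Midpoints: 24.5, 34.5, 44.5, 54.5, 64.5, 74.5, 84.5
Σfm = 7×24.5 + 7×34.5 + 6×44.5 + 12×54.5 + 16×64.5 + 10×74.5 + 10×84.5 = 3956
n = Σf = 68
Mean = 3956 / 68 = 58.1765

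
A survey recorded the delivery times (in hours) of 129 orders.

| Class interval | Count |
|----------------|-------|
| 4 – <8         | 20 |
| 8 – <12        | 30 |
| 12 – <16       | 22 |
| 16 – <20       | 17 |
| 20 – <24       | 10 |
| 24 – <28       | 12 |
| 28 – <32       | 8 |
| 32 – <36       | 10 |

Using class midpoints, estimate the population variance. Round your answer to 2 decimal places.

Midpoints: 6, 10, 14, 18, 22, 26, 30, 34
n = 129, Σfm = 2146, mean = 16.6357
Σfm² = 45252
Σf(m − x̄)² = Σfm² − (Σfm)²/n = 45252 − 2146²/129 = 9551.8760
Population variance = 9551.8760 / 129 = 74.0456

74.05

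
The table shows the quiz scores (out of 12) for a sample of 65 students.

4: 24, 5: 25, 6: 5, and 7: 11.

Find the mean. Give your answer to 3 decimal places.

Values: 4, 5, 6, 7
Σfx = 24×4 + 25×5 + 5×6 + 11×7 = 328
n = Σf = 65
Mean = 328 / 65 = 5.0462

5.046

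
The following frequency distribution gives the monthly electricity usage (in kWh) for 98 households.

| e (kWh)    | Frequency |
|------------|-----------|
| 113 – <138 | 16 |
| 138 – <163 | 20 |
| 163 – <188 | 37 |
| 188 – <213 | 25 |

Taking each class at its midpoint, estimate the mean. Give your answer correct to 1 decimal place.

Midpoints: 125.5, 150.5, 175.5, 200.5
Σfm = 16×125.5 + 20×150.5 + 37×175.5 + 25×200.5 = 16524
n = Σf = 98
Mean = 16524 / 98 = 168.6122

168.6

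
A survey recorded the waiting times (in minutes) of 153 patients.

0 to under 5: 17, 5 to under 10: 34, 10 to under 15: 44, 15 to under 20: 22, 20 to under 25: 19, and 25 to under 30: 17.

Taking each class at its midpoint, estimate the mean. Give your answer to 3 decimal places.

Midpoints: 2.5, 7.5, 12.5, 17.5, 22.5, 27.5
Σfm = 17×2.5 + 34×7.5 + 44×12.5 + 22×17.5 + 19×22.5 + 17×27.5 = 2127.5
n = Σf = 153
Mean = 2127.5 / 153 = 13.9052

13.905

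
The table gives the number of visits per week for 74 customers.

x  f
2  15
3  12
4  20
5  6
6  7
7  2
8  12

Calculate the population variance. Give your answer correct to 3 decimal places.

4.083

Values: 2, 3, 4, 5, 6, 7, 8
n = 74, Σfx = 328, mean = 4.4324
Σfx² = 1756
Σf(x − x̄)² = Σfx² − (Σfx)²/n = 1756 − 328²/74 = 302.1622
Population variance = 302.1622 / 74 = 4.0833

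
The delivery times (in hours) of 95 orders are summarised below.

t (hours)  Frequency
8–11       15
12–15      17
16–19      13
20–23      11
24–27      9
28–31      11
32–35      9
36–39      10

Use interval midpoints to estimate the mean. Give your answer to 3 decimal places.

21.753

Midpoints: 9.5, 13.5, 17.5, 21.5, 25.5, 29.5, 33.5, 37.5
Σfm = 15×9.5 + 17×13.5 + 13×17.5 + 11×21.5 + 9×25.5 + 11×29.5 + 9×33.5 + 10×37.5 = 2066.5
n = Σf = 95
Mean = 2066.5 / 95 = 21.7526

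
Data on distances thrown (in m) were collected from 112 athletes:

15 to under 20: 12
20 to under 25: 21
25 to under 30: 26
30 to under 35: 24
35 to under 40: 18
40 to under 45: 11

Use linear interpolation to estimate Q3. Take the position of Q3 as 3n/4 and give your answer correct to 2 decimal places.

Cumulative frequencies: 12, 33, 59, 83, 101, 112
n = 112; position = 3n/4 = 84.
This falls in the class 35 to under 40: L = 35, F = 83, f = 18, h = 5.
Upper quartile ≈ 35 + ((84 − 83) / 18) × 5 = 35.2778

35.28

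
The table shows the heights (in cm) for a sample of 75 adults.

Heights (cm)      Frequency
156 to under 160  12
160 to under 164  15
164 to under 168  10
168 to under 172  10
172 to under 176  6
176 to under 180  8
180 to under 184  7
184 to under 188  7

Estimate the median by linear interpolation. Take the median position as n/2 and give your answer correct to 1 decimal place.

168.2

Cumulative frequencies: 12, 27, 37, 47, 53, 61, 68, 75
n = 75; position = n/2 = 37.5.
This falls in the class 168 to under 172: L = 168, F = 37, f = 10, h = 4.
Median ≈ 168 + ((37.5 − 37) / 10) × 4 = 168.2000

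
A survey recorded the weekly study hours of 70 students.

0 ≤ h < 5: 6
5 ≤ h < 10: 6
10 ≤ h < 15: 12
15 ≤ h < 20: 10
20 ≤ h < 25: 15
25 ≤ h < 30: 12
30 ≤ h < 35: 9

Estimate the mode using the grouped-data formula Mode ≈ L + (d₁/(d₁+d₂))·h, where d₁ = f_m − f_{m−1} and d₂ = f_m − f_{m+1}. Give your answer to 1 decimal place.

Modal class: 20 ≤ h < 25 (highest frequency 15).
d₁ = 15 − 10 = 5, d₂ = 15 − 12 = 3
Mode ≈ 20 + (5/(5+3)) × 5 = 20 + 3.1250 = 23.1250

23.1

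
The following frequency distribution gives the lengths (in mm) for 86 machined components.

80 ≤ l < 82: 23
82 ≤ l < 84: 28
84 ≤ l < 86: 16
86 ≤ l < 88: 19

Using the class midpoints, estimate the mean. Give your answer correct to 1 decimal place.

Midpoints: 81, 83, 85, 87
Σfm = 23×81 + 28×83 + 16×85 + 19×87 = 7200
n = Σf = 86
Mean = 7200 / 86 = 83.7209

83.7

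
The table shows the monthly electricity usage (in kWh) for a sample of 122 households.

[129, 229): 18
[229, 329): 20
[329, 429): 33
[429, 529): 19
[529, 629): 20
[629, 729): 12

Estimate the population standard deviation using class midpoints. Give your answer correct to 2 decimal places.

Midpoints: 179, 279, 379, 479, 579, 679
n = 122, Σfm = 50138, mean = 410.9672
Σfm² = 23470402
Σf(m − x̄)² = Σfm² − (Σfm)²/n = 23470402 − 50138²/122 = 2865327.8689
Population variance = 2865327.8689 / 122 = 23486.2940
Standard deviation = √23486.2940 = 153.2524

153.25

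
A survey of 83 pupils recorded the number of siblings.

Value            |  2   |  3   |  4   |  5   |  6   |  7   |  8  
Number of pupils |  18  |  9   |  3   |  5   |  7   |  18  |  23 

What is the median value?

6

Cumulative frequencies: 18, 27, 30, 35, 42, 60, 83
n = 83, so the median is the value in position (n+1)/2 = 42.
Position 42 falls at value 6.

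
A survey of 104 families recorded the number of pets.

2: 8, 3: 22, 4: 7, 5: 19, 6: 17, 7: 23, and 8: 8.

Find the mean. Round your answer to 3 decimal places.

Values: 2, 3, 4, 5, 6, 7, 8
Σfx = 8×2 + 22×3 + 7×4 + 19×5 + 17×6 + 23×7 + 8×8 = 532
n = Σf = 104
Mean = 532 / 104 = 5.1154

5.115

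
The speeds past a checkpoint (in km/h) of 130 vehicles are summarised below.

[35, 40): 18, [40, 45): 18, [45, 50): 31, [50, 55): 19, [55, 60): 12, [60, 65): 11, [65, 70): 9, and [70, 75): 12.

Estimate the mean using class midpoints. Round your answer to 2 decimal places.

52.04

Midpoints: 37.5, 42.5, 47.5, 52.5, 57.5, 62.5, 67.5, 72.5
Σfm = 18×37.5 + 18×42.5 + 31×47.5 + 19×52.5 + 12×57.5 + 11×62.5 + 9×67.5 + 12×72.5 = 6765
n = Σf = 130
Mean = 6765 / 130 = 52.0385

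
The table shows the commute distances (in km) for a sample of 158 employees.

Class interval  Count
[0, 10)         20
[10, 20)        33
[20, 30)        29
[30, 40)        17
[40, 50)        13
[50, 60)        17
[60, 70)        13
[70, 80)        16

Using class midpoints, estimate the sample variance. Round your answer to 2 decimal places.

Midpoints: 5, 15, 25, 35, 45, 55, 65, 75
n = 158, Σfm = 5480, mean = 34.6835
Σfm² = 269550
Σf(m − x̄)² = Σfm² − (Σfm)²/n = 269550 − 5480²/158 = 79484.1772
Sample variance = 79484.1772 / 157 = 506.2686

506.27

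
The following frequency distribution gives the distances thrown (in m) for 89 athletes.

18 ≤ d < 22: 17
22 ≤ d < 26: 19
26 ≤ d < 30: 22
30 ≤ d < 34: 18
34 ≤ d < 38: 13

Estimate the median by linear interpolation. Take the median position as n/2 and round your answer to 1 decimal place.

Cumulative frequencies: 17, 36, 58, 76, 89
n = 89; position = n/2 = 44.5.
This falls in the class 26 ≤ d < 30: L = 26, F = 36, f = 22, h = 4.
Median ≈ 26 + ((44.5 − 36) / 22) × 4 = 27.5455

27.5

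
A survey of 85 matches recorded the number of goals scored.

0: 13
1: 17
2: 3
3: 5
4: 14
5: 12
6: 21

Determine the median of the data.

Cumulative frequencies: 13, 30, 33, 38, 52, 64, 85
n = 85, so the median is the value in position (n+1)/2 = 43.
Position 43 falls at value 4.

4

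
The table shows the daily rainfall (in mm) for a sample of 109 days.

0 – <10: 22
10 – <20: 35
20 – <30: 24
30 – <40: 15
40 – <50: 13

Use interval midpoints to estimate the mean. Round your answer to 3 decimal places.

Midpoints: 5, 15, 25, 35, 45
Σfm = 22×5 + 35×15 + 24×25 + 15×35 + 13×45 = 2345
n = Σf = 109
Mean = 2345 / 109 = 21.5138

21.514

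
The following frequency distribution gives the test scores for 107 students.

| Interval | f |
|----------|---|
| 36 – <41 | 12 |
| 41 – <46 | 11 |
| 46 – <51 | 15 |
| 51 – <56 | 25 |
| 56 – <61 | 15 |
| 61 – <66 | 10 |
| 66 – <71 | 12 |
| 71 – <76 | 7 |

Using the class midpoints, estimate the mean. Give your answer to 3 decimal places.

54.715

Midpoints: 38.5, 43.5, 48.5, 53.5, 58.5, 63.5, 68.5, 73.5
Σfm = 12×38.5 + 11×43.5 + 15×48.5 + 25×53.5 + 15×58.5 + 10×63.5 + 12×68.5 + 7×73.5 = 5854.5
n = Σf = 107
Mean = 5854.5 / 107 = 54.7150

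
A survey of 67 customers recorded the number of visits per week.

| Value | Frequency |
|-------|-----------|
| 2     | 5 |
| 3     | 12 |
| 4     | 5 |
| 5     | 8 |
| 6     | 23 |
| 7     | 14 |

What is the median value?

6

Cumulative frequencies: 5, 17, 22, 30, 53, 67
n = 67, so the median is the value in position (n+1)/2 = 34.
Position 34 falls at value 6.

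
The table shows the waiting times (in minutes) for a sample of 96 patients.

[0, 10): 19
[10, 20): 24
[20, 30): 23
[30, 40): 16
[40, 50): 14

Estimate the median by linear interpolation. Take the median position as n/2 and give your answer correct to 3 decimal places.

22.174

Cumulative frequencies: 19, 43, 66, 82, 96
n = 96; position = n/2 = 48.
This falls in the class [20, 30): L = 20, F = 43, f = 23, h = 10.
Median ≈ 20 + ((48 − 43) / 23) × 10 = 22.1739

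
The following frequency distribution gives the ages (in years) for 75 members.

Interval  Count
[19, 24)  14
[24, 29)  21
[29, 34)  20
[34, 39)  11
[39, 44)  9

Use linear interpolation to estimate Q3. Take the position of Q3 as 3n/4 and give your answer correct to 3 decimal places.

Cumulative frequencies: 14, 35, 55, 66, 75
n = 75; position = 3n/4 = 56.25.
This falls in the class [34, 39): L = 34, F = 55, f = 11, h = 5.
Upper quartile ≈ 34 + ((56.25 − 55) / 11) × 5 = 34.5682

34.568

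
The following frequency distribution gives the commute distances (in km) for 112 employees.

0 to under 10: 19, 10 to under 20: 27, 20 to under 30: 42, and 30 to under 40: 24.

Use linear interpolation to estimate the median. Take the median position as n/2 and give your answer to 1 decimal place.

22.4

Cumulative frequencies: 19, 46, 88, 112
n = 112; position = n/2 = 56.
This falls in the class 20 to under 30: L = 20, F = 46, f = 42, h = 10.
Median ≈ 20 + ((56 − 46) / 42) × 10 = 22.3810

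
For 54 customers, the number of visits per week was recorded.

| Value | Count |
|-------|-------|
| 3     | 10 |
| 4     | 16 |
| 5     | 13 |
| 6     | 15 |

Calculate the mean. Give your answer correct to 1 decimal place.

4.6

Values: 3, 4, 5, 6
Σfx = 10×3 + 16×4 + 13×5 + 15×6 = 249
n = Σf = 54
Mean = 249 / 54 = 4.6111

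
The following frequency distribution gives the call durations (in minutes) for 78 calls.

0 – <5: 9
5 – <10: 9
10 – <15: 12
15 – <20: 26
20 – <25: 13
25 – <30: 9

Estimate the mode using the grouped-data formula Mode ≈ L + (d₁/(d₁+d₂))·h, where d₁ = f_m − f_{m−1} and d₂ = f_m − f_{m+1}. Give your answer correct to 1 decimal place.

Modal class: 15 – <20 (highest frequency 26).
d₁ = 26 − 12 = 14, d₂ = 26 − 13 = 13
Mode ≈ 15 + (14/(14+13)) × 5 = 15 + 2.5926 = 17.5926

17.6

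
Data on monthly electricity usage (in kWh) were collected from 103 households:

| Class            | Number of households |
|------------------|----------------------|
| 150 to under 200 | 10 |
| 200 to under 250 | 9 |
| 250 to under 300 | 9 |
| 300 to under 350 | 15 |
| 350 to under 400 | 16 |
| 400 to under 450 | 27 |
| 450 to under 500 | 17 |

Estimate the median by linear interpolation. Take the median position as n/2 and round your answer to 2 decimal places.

Cumulative frequencies: 10, 19, 28, 43, 59, 86, 103
n = 103; position = n/2 = 51.5.
This falls in the class 350 to under 400: L = 350, F = 43, f = 16, h = 50.
Median ≈ 350 + ((51.5 − 43) / 16) × 50 = 376.5625

376.56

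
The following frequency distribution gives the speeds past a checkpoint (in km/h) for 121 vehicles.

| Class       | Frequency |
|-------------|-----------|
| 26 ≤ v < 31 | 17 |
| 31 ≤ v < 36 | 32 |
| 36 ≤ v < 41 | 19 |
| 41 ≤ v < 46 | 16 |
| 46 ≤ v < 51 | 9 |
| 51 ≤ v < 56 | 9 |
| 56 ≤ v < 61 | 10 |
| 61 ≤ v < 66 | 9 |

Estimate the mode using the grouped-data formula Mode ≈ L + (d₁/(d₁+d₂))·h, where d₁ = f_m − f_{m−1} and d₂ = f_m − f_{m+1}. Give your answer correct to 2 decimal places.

33.68

Modal class: 31 ≤ v < 36 (highest frequency 32).
d₁ = 32 − 17 = 15, d₂ = 32 − 19 = 13
Mode ≈ 31 + (15/(15+13)) × 5 = 31 + 2.6786 = 33.6786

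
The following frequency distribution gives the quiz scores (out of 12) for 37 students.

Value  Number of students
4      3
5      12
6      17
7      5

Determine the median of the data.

Cumulative frequencies: 3, 15, 32, 37
n = 37, so the median is the value in position (n+1)/2 = 19.
Position 19 falls at value 6.

6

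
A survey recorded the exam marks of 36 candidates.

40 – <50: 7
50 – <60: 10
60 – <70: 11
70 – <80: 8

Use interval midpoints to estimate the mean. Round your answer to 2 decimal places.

Midpoints: 45, 55, 65, 75
Σfm = 7×45 + 10×55 + 11×65 + 8×75 = 2180
n = Σf = 36
Mean = 2180 / 36 = 60.5556

60.56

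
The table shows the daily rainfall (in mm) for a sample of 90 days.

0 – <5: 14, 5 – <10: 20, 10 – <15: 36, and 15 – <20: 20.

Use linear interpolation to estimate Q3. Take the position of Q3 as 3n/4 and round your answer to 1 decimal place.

Cumulative frequencies: 14, 34, 70, 90
n = 90; position = 3n/4 = 67.5.
This falls in the class 10 – <15: L = 10, F = 34, f = 36, h = 5.
Upper quartile ≈ 10 + ((67.5 − 34) / 36) × 5 = 14.6528

14.7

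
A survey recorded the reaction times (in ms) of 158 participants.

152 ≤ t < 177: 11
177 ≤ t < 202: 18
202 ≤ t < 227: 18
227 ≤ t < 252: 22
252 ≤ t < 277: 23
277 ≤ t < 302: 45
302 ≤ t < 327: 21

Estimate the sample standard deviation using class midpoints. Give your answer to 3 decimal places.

Midpoints: 164.5, 189.5, 214.5, 239.5, 264.5, 289.5, 314.5
n = 158, Σfm = 40066, mean = 253.5823
Σfm² = 10491819.5
Σf(m − x̄)² = Σfm² − (Σfm)²/n = 10491819.5 − 40066²/158 = 331791.9304
Sample variance = 331791.9304 / 157 = 2113.3244
Standard deviation = √2113.3244 = 45.9709

45.971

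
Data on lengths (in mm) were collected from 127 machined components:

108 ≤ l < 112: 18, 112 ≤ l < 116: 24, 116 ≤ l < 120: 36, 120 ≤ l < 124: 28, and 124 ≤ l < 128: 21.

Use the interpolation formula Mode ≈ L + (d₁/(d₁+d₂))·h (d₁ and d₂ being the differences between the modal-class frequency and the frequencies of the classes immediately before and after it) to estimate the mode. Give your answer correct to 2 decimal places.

118.40

Modal class: 116 ≤ l < 120 (highest frequency 36).
d₁ = 36 − 24 = 12, d₂ = 36 − 28 = 8
Mode ≈ 116 + (12/(12+8)) × 4 = 116 + 2.4000 = 118.4000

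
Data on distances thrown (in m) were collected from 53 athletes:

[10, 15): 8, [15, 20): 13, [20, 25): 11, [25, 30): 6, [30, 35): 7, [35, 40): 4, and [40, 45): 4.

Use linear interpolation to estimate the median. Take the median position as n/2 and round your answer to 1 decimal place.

22.5

Cumulative frequencies: 8, 21, 32, 38, 45, 49, 53
n = 53; position = n/2 = 26.5.
This falls in the class [20, 25): L = 20, F = 21, f = 11, h = 5.
Median ≈ 20 + ((26.5 − 21) / 11) × 5 = 22.5000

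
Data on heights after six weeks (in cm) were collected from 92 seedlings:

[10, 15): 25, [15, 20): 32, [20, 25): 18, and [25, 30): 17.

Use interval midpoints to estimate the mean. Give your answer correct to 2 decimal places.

Midpoints: 12.5, 17.5, 22.5, 27.5
Σfm = 25×12.5 + 32×17.5 + 18×22.5 + 17×27.5 = 1745
n = Σf = 92
Mean = 1745 / 92 = 18.9674

18.97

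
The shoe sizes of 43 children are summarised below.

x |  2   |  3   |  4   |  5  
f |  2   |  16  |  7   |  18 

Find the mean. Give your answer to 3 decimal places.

3.953

Values: 2, 3, 4, 5
Σfx = 2×2 + 16×3 + 7×4 + 18×5 = 170
n = Σf = 43
Mean = 170 / 43 = 3.9535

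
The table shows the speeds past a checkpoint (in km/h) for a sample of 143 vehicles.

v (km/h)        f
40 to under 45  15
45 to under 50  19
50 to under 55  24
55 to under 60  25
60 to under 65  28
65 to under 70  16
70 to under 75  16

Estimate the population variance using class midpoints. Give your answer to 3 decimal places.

Midpoints: 42.5, 47.5, 52.5, 57.5, 62.5, 67.5, 72.5
n = 143, Σfm = 8227.5, mean = 57.5350
Σfm² = 485143.75
Σf(m − x̄)² = Σfm² − (Σfm)²/n = 485143.75 − 8227.5²/143 = 11774.8252
Population variance = 11774.8252 / 143 = 82.3414

82.341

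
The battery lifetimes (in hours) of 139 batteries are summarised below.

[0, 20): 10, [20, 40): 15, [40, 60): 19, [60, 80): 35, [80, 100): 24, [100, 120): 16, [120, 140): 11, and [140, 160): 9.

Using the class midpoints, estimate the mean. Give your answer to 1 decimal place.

76.6

Midpoints: 10, 30, 50, 70, 90, 110, 130, 150
Σfm = 10×10 + 15×30 + 19×50 + 35×70 + 24×90 + 16×110 + 11×130 + 9×150 = 10650
n = Σf = 139
Mean = 10650 / 139 = 76.6187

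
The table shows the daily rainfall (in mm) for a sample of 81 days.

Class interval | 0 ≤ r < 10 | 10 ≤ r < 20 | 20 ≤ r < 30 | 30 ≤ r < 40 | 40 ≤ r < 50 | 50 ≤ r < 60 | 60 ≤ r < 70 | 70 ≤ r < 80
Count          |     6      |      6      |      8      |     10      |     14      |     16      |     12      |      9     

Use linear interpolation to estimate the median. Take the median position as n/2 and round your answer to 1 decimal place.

47.5

Cumulative frequencies: 6, 12, 20, 30, 44, 60, 72, 81
n = 81; position = n/2 = 40.5.
This falls in the class 40 ≤ r < 50: L = 40, F = 30, f = 14, h = 10.
Median ≈ 40 + ((40.5 − 30) / 14) × 10 = 47.5000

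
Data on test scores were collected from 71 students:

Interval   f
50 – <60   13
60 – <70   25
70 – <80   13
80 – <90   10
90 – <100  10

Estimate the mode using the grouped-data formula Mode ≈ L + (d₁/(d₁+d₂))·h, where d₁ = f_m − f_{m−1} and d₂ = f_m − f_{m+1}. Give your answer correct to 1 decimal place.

65.0

Modal class: 60 – <70 (highest frequency 25).
d₁ = 25 − 13 = 12, d₂ = 25 − 13 = 12
Mode ≈ 60 + (12/(12+12)) × 10 = 60 + 5.0000 = 65.0000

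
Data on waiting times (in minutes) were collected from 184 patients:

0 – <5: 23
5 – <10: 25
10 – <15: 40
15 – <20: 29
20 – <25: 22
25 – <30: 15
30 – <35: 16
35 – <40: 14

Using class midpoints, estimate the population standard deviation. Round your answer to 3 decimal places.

Midpoints: 2.5, 7.5, 12.5, 17.5, 22.5, 27.5, 32.5, 37.5
n = 184, Σfm = 3205, mean = 17.4185
Σfm² = 75750
Σf(m − x̄)² = Σfm² − (Σfm)²/n = 75750 − 3205²/184 = 19923.7772
Population variance = 19923.7772 / 184 = 108.2814
Standard deviation = √108.2814 = 10.4058

10.406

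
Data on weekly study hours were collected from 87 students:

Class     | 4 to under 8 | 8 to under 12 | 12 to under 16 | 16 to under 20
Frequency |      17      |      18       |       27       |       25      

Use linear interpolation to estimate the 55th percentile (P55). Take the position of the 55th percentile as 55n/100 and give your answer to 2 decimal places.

13.90

Cumulative frequencies: 17, 35, 62, 87
n = 87; position = 55n/100 = 47.85.
This falls in the class 12 to under 16: L = 12, F = 35, f = 27, h = 4.
55th percentile ≈ 12 + ((47.85 − 35) / 27) × 4 = 13.9037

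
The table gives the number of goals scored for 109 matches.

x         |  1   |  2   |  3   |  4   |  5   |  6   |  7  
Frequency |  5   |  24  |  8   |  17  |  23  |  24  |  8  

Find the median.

Cumulative frequencies: 5, 29, 37, 54, 77, 101, 109
n = 109, so the median is the value in position (n+1)/2 = 55.
Position 55 falls at value 5.

5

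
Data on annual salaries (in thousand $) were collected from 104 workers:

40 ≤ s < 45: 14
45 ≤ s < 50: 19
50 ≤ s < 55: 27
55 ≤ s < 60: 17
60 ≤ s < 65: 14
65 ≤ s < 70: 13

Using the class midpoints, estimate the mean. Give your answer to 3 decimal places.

Midpoints: 42.5, 47.5, 52.5, 57.5, 62.5, 67.5
Σfm = 14×42.5 + 19×47.5 + 27×52.5 + 17×57.5 + 14×62.5 + 13×67.5 = 5645
n = Σf = 104
Mean = 5645 / 104 = 54.2788

54.279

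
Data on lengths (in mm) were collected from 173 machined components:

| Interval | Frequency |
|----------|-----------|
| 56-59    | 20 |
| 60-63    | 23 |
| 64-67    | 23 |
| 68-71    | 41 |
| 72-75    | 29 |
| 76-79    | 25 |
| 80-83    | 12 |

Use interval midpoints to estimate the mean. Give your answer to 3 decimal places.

Midpoints: 57.5, 61.5, 65.5, 69.5, 73.5, 77.5, 81.5
Σfm = 20×57.5 + 23×61.5 + 23×65.5 + 41×69.5 + 29×73.5 + 25×77.5 + 12×81.5 = 11967.5
n = Σf = 173
Mean = 11967.5 / 173 = 69.1763

69.176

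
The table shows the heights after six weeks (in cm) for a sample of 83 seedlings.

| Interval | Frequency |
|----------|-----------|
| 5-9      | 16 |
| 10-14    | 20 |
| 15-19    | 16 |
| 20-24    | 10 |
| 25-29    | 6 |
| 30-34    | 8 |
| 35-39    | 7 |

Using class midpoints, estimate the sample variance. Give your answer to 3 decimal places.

Midpoints: 7, 12, 17, 22, 27, 32, 37
n = 83, Σfm = 1521, mean = 18.3253
Σfm² = 35277
Σf(m − x̄)² = Σfm² − (Σfm)²/n = 35277 − 1521²/83 = 7404.2169
Sample variance = 7404.2169 / 82 = 90.2953

90.295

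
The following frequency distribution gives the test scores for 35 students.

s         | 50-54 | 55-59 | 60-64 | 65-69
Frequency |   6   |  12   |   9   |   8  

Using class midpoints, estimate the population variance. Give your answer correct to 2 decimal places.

26.20

Midpoints: 52, 57, 62, 67
n = 35, Σfm = 2090, mean = 59.7143
Σfm² = 125720
Σf(m − x̄)² = Σfm² − (Σfm)²/n = 125720 − 2090²/35 = 917.1429
Population variance = 917.1429 / 35 = 26.2041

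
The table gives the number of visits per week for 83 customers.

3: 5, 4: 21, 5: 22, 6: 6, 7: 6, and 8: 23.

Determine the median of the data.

5

Cumulative frequencies: 5, 26, 48, 54, 60, 83
n = 83, so the median is the value in position (n+1)/2 = 42.
Position 42 falls at value 5.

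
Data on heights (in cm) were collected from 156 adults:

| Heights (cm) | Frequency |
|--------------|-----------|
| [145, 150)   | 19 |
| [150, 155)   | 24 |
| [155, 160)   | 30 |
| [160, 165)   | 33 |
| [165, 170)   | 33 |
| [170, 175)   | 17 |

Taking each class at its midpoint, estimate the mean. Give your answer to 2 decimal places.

160.32

Midpoints: 147.5, 152.5, 157.5, 162.5, 167.5, 172.5
Σfm = 19×147.5 + 24×152.5 + 30×157.5 + 33×162.5 + 33×167.5 + 17×172.5 = 25010
n = Σf = 156
Mean = 25010 / 156 = 160.3205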